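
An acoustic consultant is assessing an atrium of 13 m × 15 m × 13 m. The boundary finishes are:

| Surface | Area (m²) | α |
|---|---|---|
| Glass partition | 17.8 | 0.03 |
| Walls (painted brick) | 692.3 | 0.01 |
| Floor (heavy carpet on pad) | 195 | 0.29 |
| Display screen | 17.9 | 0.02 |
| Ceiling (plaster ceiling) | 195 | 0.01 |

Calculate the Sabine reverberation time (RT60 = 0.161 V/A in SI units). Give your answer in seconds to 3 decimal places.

6.154 s

Total absorption A = 17.8·0.03 + 692.3·0.01 + 195·0.29 + 17.9·0.02 + 195·0.01
  = 0.534 + 6.923 + 56.550 + 0.358 + 1.950 = 66.315 m² sabins.
Room volume: 2535 m³.
Sabine: RT60 = 0.161 × 2535 / 66.315 = 6.154 s.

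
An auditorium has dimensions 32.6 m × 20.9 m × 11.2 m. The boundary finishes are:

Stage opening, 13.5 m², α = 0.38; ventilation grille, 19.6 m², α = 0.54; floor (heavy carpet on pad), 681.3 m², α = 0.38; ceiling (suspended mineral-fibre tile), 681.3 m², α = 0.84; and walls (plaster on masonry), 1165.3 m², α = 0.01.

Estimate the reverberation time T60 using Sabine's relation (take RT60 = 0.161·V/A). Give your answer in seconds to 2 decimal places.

A = Σ Sᵢαᵢ = 13.5·0.38 + 19.6·0.54 + 681.3·0.38 + 681.3·0.84 + 1165.3·0.01 = 858.553 sabins.
Volume V = 32.6 × 20.9 × 11.2 = 7631.008 m³.
Sabine: RT60 = 0.161 × 7631.008 / 858.553 = 1.43 s.

1.43 sec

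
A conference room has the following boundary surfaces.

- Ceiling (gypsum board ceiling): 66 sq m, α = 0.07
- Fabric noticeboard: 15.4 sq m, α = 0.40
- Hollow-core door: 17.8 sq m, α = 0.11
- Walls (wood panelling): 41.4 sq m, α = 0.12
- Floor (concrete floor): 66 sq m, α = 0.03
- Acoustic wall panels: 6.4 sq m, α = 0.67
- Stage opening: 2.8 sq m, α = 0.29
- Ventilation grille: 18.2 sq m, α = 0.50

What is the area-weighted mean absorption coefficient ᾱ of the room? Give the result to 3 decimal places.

Total surface area S = 234.0 sq m.
Weighted sum Σ Sα = 33.886.
ᾱ = A/S = 0.145.

0.145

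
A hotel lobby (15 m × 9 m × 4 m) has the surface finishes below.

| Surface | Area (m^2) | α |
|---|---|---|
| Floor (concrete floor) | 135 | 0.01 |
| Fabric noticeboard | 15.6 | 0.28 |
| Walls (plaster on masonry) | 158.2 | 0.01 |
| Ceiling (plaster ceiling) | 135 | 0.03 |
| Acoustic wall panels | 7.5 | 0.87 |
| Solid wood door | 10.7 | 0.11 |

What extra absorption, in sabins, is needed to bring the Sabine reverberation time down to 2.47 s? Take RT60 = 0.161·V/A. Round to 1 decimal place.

16.1 sabins

A₁ = Σ Sᵢαᵢ = 135×0.01 + 15.6×0.28 + 158.2×0.01 + 135×0.03 + 7.5×0.87 + 10.7×0.11 = 19.052 sabins.
For T = 2.47 s, need A₂ = 0.161·V/T = 0.161·540/2.47 = 35.198 sabins.
Additional absorption ΔA = 35.198 − 19.052 = 16.1 sabins.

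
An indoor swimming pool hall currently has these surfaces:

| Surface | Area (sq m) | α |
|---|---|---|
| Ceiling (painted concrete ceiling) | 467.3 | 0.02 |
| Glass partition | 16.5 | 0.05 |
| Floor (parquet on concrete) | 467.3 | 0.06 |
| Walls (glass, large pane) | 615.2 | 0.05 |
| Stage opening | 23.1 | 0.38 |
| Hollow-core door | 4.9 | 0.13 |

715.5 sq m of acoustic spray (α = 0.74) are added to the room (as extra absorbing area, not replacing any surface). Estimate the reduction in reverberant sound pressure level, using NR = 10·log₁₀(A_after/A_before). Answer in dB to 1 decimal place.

8.9 dB

Total absorption A_before = 467.3*0.02 + 16.5*0.05 + 467.3*0.06 + 615.2*0.05 + 23.1*0.38 + 4.9*0.13
  = 9.346 + 0.825 + 28.038 + 30.760 + 8.778 + 0.637 = 78.384 sq m sabins.
Added absorption = 715.5 × 0.74 = 529.470 sabins.
A_after = 78.384 + 529.470 = 607.854 sabins.
Reduction = 10 log₁₀(A_after/A_before) = 10 log₁₀(7.7548) = 8.9 dB.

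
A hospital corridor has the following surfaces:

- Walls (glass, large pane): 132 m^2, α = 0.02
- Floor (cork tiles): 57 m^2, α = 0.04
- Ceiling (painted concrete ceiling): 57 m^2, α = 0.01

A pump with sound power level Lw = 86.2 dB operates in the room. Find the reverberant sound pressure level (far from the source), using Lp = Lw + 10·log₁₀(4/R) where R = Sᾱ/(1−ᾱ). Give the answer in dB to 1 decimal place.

84.7 dB

A = 5.490 sabins; S = 246.0 m^2.
ᾱ = 0.0223, so room constant R = A/(1−ᾱ) = 5.615 m^2.
Lp = 86.2 + 10·log₁₀(4/5.615) = 86.2 + (-1.47) = 84.7 dB.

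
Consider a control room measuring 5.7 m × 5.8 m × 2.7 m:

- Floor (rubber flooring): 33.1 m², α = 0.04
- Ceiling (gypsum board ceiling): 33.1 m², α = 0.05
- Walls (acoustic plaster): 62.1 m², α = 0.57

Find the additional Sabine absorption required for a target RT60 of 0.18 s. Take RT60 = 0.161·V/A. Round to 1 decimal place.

Equivalent absorption area: A₁ = 33.1·0.04 + 33.1·0.05 + 62.1·0.57 = 38.376 m².
Target A₂ = 0.161·89.262/0.18 = 79.840 sabins (V = 89.262 m³).
Additional absorption ΔA = 79.840 − 38.376 = 41.5 sabins.

41.5 sabins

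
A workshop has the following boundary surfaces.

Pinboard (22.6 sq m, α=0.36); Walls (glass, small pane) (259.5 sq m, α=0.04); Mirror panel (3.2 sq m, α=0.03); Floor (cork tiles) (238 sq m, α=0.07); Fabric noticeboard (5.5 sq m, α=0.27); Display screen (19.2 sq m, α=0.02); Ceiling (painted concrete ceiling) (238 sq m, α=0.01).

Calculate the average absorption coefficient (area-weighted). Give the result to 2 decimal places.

0.05

S = Σ Sᵢ = 22.6 + 259.5 + 3.2 + 238 + 5.5 + 19.2 + 238 = 786.0 sq m.
A = 22.6×0.36 + 259.5×0.04 + 3.2×0.03 + 238×0.07 + 5.5×0.27 + 19.2×0.02 + 238×0.01 = 39.521 sabins.
ᾱ = A/S = 0.05.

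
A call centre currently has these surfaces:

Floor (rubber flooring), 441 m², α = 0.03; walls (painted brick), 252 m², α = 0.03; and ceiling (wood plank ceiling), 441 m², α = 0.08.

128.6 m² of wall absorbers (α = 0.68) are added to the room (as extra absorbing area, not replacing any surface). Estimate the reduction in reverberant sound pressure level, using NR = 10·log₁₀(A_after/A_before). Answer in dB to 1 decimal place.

Total absorption A_before = 441·0.03 + 252·0.03 + 441·0.08
  = 13.230 + 7.560 + 35.280 = 56.070 m² sabins.
Added absorption = 128.6 × 0.68 = 87.448 sabins.
A_after = 56.070 + 87.448 = 143.518 sabins.
NR = 10·log₁₀(143.518/56.070) = 4.1 dB.

4.1 dB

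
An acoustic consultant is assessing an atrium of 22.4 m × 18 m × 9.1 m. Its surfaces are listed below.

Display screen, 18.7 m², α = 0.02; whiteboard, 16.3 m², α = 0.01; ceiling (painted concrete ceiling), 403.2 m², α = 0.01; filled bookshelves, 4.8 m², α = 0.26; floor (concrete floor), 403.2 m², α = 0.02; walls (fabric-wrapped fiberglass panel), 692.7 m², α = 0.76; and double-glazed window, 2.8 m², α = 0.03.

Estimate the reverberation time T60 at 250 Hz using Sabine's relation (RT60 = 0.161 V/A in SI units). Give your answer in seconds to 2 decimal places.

1.09 seconds

Equivalent absorption area: A = 18.7·0.02 + 16.3·0.01 + 403.2·0.01 + 4.8·0.26 + 403.2·0.02 + 692.7·0.76 + 2.8·0.03 = 540.417 m².
Volume V = 22.4 × 18 × 9.1 = 3669.12 m³.
Sabine: RT60 = 0.161 × 3669.12 / 540.417 = 1.09 s.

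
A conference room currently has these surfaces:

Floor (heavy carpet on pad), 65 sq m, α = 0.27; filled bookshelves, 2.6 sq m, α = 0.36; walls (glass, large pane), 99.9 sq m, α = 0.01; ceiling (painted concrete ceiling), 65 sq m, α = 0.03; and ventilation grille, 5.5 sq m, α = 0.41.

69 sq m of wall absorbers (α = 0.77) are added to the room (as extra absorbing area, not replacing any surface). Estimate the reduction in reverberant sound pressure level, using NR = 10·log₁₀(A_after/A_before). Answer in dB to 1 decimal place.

Total absorption A_before = 65×0.27 + 2.6×0.36 + 99.9×0.01 + 65×0.03 + 5.5×0.41
  = 17.550 + 0.936 + 0.999 + 1.950 + 2.255 = 23.690 sq m sabins.
Treatment contributes 69·0.77 = 53.130 sabins.
New total A_after = 76.820 sabins.
Reduction = 10 log₁₀(A_after/A_before) = 10 log₁₀(3.2427) = 5.1 dB.

5.1 dB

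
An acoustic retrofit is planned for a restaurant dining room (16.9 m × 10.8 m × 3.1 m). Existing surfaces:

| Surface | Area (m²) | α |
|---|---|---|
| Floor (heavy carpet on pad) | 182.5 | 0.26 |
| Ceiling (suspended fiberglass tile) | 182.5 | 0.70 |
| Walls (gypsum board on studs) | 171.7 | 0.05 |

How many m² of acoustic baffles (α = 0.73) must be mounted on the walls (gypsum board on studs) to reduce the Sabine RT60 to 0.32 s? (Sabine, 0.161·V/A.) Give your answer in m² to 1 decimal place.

148.4

Summing Sᵢαᵢ: 47.450 + 127.750 + 8.585 → A₁ = 183.785 sabins.
V = 565.812 m³. Target absorption A₂ = 0.161 × 565.812 / 0.32 = 284.674 sabins.
Absorption to add: 284.674 − 183.785 = 100.889 sabins.
Net gain per m²: Δα = 0.73 − 0.05 = 0.68.
Area = ΔA/Δα = 100.889/0.68 = 148.4 m².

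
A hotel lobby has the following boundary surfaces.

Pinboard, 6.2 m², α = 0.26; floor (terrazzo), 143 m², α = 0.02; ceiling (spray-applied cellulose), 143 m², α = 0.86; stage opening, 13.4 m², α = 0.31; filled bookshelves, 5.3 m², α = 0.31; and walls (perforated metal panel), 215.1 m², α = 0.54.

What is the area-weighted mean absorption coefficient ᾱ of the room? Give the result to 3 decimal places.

0.474

S = Σ Sᵢ = 6.2 + 143 + 143 + 13.4 + 5.3 + 215.1 = 526.0 m².
Σ(Sᵢαᵢ) = 6.2·0.26 + 143·0.02 + 143·0.86 + 13.4·0.31 + 5.3·0.31 + 215.1·0.54 = 249.403.
ᾱ = A/S = 0.474.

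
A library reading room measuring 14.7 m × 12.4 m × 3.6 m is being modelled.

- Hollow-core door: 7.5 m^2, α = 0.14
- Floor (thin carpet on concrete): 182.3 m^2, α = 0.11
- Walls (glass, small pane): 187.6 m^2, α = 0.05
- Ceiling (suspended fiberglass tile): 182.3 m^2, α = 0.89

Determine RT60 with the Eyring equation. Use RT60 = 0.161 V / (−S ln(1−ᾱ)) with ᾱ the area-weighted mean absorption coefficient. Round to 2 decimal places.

0.45 sec

Total surface area S = 7.5 + 182.3 + 187.6 + 182.3 = 559.7 m^2.
Absorption A = 7.5×0.14 + 182.3×0.11 + 187.6×0.05 + 182.3×0.89 = 192.730 sabins.
ᾱ = 192.730 / 559.7 = 0.3443.
−S·ln(1−ᾱ) = −559.7 × ln(1 − 0.3443) = 236.222.
V = 14.7 × 12.4 × 3.6 = 656.208 m³.
RT60 = 0.161 × 656.208 / 236.222 = 0.45 s.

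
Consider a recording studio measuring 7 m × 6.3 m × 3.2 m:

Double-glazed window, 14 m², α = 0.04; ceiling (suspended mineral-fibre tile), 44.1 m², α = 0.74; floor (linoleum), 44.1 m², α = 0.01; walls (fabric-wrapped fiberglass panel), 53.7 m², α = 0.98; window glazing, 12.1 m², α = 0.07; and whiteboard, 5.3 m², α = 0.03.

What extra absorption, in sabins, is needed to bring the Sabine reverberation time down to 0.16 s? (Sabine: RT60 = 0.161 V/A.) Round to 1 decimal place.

54.7 sabins

Summing Sᵢαᵢ: 0.560 + 32.634 + 0.441 + 52.626 + 0.847 + 0.159 → A₁ = 87.267 sabins.
Target A₂ = 0.161·141.12/0.16 = 142.002 sabins (V = 141.12 m³).
Shortfall: 142.002 − 87.267 = 54.7 sabins.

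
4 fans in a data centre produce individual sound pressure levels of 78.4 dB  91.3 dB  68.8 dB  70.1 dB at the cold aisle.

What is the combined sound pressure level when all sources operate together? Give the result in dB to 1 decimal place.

Sum in the linear (power) domain: Σ 10^(Lᵢ/10) = 10^(78.4/10) + 10^(91.3/10) + 10^(68.8/10) + 10^(70.1/10) = 1.436e+09.
Combined level = 10 log₁₀(1.436e+09) = 91.6 dB.

91.6 dB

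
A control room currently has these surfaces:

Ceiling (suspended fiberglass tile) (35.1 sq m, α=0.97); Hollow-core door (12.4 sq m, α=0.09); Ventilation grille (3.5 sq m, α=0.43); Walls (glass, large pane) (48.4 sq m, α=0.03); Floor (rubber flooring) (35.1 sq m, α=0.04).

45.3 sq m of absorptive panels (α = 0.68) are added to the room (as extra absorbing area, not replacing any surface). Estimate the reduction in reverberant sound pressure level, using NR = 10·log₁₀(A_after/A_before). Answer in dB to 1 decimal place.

A_before = Σ Sᵢαᵢ = 35.1*0.97 + 12.4*0.09 + 3.5*0.43 + 48.4*0.03 + 35.1*0.04 = 39.524 sabins.
Added absorption = 45.3 × 0.68 = 30.804 sabins.
A_after = 39.524 + 30.804 = 70.328 sabins.
Reduction = 10 log₁₀(A_after/A_before) = 10 log₁₀(1.7794) = 2.5 dB.

2.5 dB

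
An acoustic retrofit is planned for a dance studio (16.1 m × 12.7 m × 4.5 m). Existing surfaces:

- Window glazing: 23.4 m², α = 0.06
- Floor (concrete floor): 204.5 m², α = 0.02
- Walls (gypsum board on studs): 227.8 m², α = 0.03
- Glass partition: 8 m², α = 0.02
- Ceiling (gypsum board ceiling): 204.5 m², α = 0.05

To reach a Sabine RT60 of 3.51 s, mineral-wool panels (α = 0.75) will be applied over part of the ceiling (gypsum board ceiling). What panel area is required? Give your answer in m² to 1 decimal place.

Total absorption A₁ = 23.4*0.06 + 204.5*0.02 + 227.8*0.03 + 8*0.02 + 204.5*0.05
  = 1.404 + 4.090 + 6.834 + 0.160 + 10.225 = 22.713 m² sabins.
Required A₂ = 0.161·920.115/3.51 = 42.205 sabins.
Absorption to add: 42.205 − 22.713 = 19.492 sabins.
Net gain per m²: Δα = 0.75 − 0.05 = 0.70.
Area = ΔA/Δα = 19.492/0.70 = 27.8 m².

27.8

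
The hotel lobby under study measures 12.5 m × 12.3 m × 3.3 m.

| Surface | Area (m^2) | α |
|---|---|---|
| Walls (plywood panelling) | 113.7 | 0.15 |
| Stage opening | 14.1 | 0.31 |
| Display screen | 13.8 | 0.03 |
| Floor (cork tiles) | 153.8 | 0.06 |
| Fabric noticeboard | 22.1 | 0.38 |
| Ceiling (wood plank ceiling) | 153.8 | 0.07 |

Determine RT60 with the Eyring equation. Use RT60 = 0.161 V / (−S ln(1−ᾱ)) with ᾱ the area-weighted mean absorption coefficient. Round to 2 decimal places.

Total surface area S = 113.7 + 14.1 + 13.8 + 153.8 + 22.1 + 153.8 = 471.3 m^2.
Σ(Sᵢαᵢ) = 113.7×0.15 + 14.1×0.31 + 13.8×0.03 + 153.8×0.06 + 22.1×0.38 + 153.8×0.07 = 50.232.
ᾱ = 50.232 / 471.3 = 0.1066.
−S·ln(1−ᾱ) = −471.3 × ln(1 − 0.1066) = 53.125.
V = 12.5 × 12.3 × 3.3 = 507.375 m³.
T = 0.161·V/[−S·ln(1−ᾱ)] = 0.161·507.375/53.125 = 1.54 s.

1.54 s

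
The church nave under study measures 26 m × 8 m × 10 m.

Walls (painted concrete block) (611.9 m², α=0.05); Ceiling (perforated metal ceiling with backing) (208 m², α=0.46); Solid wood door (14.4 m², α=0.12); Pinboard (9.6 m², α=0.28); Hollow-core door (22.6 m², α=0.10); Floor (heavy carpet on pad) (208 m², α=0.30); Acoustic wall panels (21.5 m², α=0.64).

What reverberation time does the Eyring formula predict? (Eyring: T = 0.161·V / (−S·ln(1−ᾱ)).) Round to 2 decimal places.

Total surface area S = 611.9 + 208 + 14.4 + 9.6 + 22.6 + 208 + 21.5 = 1096.0 m².
Absorption A = 611.9·0.05 + 208·0.46 + 14.4·0.12 + 9.6·0.28 + 22.6·0.10 + 208·0.30 + 21.5·0.64 = 209.111 sabins.
Mean coefficient ᾱ = A/S = 0.1908.
−S·ln(1−ᾱ) = −1096.0 × ln(1 − 0.1908) = 232.033.
V = 26 × 8 × 10 = 2080 m³.
RT60 = 0.161 × 2080 / 232.033 = 1.44 s.

1.44 s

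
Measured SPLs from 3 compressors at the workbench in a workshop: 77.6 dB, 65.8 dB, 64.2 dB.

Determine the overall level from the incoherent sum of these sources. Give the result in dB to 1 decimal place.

78.1 dB

Σ 10^(Lᵢ/10) = 6.398e+07.
Back to dB: 10·log₁₀ Σ = 78.1 dB.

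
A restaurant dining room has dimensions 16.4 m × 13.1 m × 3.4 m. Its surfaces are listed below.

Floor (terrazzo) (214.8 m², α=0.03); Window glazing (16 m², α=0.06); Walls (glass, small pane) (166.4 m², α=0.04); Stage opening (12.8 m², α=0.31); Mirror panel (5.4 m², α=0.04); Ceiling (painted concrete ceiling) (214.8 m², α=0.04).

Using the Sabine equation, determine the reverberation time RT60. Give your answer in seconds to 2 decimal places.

A = Σ Sᵢαᵢ = 214.8×0.03 + 16×0.06 + 166.4×0.04 + 12.8×0.31 + 5.4×0.04 + 214.8×0.04 = 26.836 sabins.
Volume V = 16.4 × 13.1 × 3.4 = 730.456 m³.
RT60 = 0.161 · V / A = 0.161 × 730.456 / 26.836 = 4.38 s.

4.38 s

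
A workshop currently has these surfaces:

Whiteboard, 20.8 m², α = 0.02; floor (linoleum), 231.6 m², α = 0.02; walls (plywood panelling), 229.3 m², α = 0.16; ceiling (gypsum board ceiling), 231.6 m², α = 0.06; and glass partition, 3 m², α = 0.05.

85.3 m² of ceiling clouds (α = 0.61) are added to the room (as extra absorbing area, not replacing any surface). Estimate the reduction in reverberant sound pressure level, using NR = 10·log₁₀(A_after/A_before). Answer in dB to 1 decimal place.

2.9 dB

Summing Sᵢαᵢ: 0.416 + 4.632 + 36.688 + 13.896 + 0.150 → A_before = 55.782 sabins.
Treatment contributes 85.3·0.61 = 52.033 sabins.
A_after = 55.782 + 52.033 = 107.815 sabins.
Reduction = 10 log₁₀(A_after/A_before) = 10 log₁₀(1.9328) = 2.9 dB.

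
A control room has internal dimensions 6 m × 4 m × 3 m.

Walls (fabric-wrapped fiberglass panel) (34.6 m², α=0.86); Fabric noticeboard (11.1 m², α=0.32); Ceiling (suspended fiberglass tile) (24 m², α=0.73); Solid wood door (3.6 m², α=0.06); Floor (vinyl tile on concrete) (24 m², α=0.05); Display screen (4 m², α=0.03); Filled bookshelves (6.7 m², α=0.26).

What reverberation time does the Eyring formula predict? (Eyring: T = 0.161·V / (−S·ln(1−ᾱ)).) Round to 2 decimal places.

0.15 seconds

Total surface area S = 34.6 + 11.1 + 24 + 3.6 + 24 + 4 + 6.7 = 108.0 m².
Absorption A = 34.6·0.86 + 11.1·0.32 + 24·0.73 + 3.6·0.06 + 24·0.05 + 4·0.03 + 6.7·0.26 = 54.106 sabins.
Mean coefficient ᾱ = A/S = 0.5010.
−S·ln(1−ᾱ) = −108.0 × ln(1 − 0.5010) = 75.076.
V = 6 × 4 × 3 = 72 m³.
RT60 = 0.161 × 72 / 75.076 = 0.15 s.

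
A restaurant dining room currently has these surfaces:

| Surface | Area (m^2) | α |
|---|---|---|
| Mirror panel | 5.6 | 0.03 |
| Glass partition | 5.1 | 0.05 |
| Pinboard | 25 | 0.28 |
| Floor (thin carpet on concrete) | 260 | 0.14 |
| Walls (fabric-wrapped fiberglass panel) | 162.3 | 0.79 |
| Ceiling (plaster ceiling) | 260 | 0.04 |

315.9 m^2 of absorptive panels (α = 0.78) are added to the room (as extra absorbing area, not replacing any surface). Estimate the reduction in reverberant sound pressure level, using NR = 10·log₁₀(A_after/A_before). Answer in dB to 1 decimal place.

3.7 dB

A_before = Σ Sᵢαᵢ = 5.6×0.03 + 5.1×0.05 + 25×0.28 + 260×0.14 + 162.3×0.79 + 260×0.04 = 182.440 sabins.
Treatment contributes 315.9·0.78 = 246.402 sabins.
New total A_after = 428.842 sabins.
Reduction = 10 log₁₀(A_after/A_before) = 10 log₁₀(2.3506) = 3.7 dB.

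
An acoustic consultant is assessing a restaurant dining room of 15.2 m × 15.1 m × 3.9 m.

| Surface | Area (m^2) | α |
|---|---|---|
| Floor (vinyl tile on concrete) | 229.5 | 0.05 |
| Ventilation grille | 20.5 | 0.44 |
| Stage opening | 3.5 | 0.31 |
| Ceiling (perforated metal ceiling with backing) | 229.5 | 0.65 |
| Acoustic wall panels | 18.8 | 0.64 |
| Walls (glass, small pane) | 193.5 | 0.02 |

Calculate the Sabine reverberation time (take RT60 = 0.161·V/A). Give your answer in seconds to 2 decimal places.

Summing Sᵢαᵢ: 11.475 + 9.020 + 1.085 + 149.175 + 12.032 + 3.870 → A = 186.657 sabins.
V = 15.2·15.1·3.9 = 895.128 m³.
Sabine: RT60 = 0.161 × 895.128 / 186.657 = 0.77 s.

0.77 s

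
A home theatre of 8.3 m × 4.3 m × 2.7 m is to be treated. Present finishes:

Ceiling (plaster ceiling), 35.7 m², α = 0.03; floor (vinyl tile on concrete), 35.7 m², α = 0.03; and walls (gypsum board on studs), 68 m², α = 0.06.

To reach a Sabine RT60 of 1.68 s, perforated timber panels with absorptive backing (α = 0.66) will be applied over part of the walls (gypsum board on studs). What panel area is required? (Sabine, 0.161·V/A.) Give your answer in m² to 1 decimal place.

Summing Sᵢαᵢ: 1.071 + 1.071 + 4.080 → A₁ = 6.222 sabins.
V = 96.363 m³. Target absorption A₂ = 0.161 × 96.363 / 1.68 = 9.235 sabins.
Absorption to add: 9.235 − 6.222 = 3.013 sabins.
Net gain per m²: Δα = 0.66 − 0.06 = 0.60.
Panel area = 3.013 / 0.60 = 5.0 m².

5.0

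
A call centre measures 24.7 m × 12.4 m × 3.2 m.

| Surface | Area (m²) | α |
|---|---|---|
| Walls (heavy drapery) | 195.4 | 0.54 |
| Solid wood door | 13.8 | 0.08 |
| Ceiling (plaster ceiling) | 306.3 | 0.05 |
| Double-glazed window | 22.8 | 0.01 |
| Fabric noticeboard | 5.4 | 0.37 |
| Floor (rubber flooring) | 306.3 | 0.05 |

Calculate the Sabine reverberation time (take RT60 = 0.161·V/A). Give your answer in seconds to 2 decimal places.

1.13 seconds

Equivalent absorption area: A = 195.4*0.54 + 13.8*0.08 + 306.3*0.05 + 22.8*0.01 + 5.4*0.37 + 306.3*0.05 = 139.476 m².
Volume V = 24.7 × 12.4 × 3.2 = 980.096 m³.
Sabine: RT60 = 0.161 × 980.096 / 139.476 = 1.13 s.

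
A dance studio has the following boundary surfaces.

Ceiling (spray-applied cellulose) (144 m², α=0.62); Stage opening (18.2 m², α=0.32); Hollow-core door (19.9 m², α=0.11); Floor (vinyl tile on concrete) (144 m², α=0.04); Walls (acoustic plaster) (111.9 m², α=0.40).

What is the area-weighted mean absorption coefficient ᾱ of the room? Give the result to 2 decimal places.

S = Σ Sᵢ = 144 + 18.2 + 19.9 + 144 + 111.9 = 438.0 m².
Weighted sum Σ Sα = 147.813.
ᾱ = 147.813 / 438.0 = 0.34.

0.34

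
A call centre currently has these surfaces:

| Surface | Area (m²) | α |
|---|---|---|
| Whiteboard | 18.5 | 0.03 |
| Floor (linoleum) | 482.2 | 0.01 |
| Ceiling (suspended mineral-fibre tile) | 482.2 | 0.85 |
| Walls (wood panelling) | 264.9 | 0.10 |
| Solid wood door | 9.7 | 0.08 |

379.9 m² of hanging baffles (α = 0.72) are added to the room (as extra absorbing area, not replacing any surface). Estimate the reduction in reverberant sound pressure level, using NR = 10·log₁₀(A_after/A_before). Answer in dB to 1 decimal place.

2.1 dB

A_before = Σ Sᵢαᵢ = 18.5×0.03 + 482.2×0.01 + 482.2×0.85 + 264.9×0.10 + 9.7×0.08 = 442.513 sabins.
Added absorption = 379.9 × 0.72 = 273.528 sabins.
A_after = 442.513 + 273.528 = 716.041 sabins.
NR = 10·log₁₀(716.041/442.513) = 2.1 dB.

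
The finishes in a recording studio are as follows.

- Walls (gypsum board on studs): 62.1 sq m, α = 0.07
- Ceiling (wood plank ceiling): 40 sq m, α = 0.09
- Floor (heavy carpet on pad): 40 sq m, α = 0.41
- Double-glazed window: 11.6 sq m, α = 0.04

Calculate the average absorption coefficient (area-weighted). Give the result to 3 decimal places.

Total surface area S = 153.7 sq m.
Σ(Sᵢαᵢ) = 62.1×0.07 + 40×0.09 + 40×0.41 + 11.6×0.04 = 24.811.
ᾱ = A/S = 0.161.

0.161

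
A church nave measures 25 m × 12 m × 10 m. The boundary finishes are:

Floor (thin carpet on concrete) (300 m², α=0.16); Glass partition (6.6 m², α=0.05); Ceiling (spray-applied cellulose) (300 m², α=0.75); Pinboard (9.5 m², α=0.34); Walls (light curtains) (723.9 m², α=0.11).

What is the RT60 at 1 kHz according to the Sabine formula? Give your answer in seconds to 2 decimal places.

1.36 sec

A = Σ Sᵢαᵢ = 300·0.16 + 6.6·0.05 + 300·0.75 + 9.5·0.34 + 723.9·0.11 = 356.189 sabins.
Room volume: 3000 m³.
RT60 = 0.161 · V / A = 0.161 × 3000 / 356.189 = 1.36 s.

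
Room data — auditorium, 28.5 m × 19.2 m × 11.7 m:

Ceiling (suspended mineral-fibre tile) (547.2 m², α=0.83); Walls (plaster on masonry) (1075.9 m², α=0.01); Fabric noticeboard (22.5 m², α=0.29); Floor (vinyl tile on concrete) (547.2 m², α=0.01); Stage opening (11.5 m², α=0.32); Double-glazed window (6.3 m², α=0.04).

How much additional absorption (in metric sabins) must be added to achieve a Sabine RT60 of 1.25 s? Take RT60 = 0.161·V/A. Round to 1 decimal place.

343.7 sabins

Equivalent absorption area: A₁ = 547.2×0.83 + 1075.9×0.01 + 22.5×0.29 + 547.2×0.01 + 11.5×0.32 + 6.3×0.04 = 480.864 m².
V = 6402.24 m³. Required absorption A₂ = 0.161 × 6402.24 / 1.25 = 824.609 sabins.
ΔA = A₂ − A₁ = 824.609 − 480.864 = 343.7 sabins.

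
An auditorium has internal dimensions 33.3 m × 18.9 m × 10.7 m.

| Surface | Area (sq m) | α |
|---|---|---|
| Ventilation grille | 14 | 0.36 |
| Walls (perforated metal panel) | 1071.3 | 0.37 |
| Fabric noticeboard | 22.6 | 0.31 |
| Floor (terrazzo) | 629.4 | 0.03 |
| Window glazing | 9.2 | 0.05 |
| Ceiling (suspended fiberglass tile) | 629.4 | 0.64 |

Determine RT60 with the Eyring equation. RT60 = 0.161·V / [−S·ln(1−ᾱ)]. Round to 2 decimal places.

1.06 sec

Total surface area S = 14 + 1071.3 + 22.6 + 629.4 + 9.2 + 629.4 = 2375.9 sq m.
Absorption A = 14·0.36 + 1071.3·0.37 + 22.6·0.31 + 629.4·0.03 + 9.2·0.05 + 629.4·0.64 = 830.585 sabins.
ᾱ = 830.585 / 2375.9 = 0.3496.
Eyring denominator: −S ln(1−ᾱ) = 1022.035.
V = 33.3 × 18.9 × 10.7 = 6734.259 m³.
T = 0.161·V/[−S·ln(1−ᾱ)] = 0.161·6734.259/1022.035 = 1.06 s.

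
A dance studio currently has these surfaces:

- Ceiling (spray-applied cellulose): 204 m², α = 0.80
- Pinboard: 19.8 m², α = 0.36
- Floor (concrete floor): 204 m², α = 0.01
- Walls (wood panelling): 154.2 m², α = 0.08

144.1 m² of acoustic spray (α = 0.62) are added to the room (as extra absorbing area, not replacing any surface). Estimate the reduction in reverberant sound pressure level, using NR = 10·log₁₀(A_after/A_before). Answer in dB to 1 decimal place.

Total absorption A_before = 204*0.80 + 19.8*0.36 + 204*0.01 + 154.2*0.08
  = 163.200 + 7.128 + 2.040 + 12.336 = 184.704 m² sabins.
Treatment contributes 144.1·0.62 = 89.342 sabins.
New total A_after = 274.046 sabins.
Reduction = 10 log₁₀(A_after/A_before) = 10 log₁₀(1.4837) = 1.7 dB.

1.7 dB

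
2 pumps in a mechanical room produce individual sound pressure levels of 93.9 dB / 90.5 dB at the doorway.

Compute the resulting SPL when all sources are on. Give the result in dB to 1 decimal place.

Σ 10^(Lᵢ/10) = 3.577e+09.
L_total = 10·log₁₀(3.577e+09) = 95.5 dB.

95.5 dB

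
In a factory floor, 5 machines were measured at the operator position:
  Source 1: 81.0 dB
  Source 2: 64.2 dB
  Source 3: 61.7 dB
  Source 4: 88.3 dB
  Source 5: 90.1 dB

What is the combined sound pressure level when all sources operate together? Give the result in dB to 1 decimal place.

Sum in the linear (power) domain: Σ 10^(Lᵢ/10) = 10^(81.0/10) + 10^(64.2/10) + 10^(61.7/10) + 10^(88.3/10) + 10^(90.1/10) = 1.829e+09.
Back to dB: 10·log₁₀ Σ = 92.6 dB.

92.6 dB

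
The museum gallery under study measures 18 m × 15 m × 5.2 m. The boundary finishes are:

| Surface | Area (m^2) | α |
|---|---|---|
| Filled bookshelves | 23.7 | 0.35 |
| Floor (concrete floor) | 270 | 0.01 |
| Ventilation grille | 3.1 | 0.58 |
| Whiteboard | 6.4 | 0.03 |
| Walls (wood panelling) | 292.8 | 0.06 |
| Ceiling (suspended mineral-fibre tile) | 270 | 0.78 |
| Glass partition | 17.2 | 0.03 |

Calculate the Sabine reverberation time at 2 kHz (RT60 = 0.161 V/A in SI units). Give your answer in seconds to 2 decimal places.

Total absorption A = 23.7×0.35 + 270×0.01 + 3.1×0.58 + 6.4×0.03 + 292.8×0.06 + 270×0.78 + 17.2×0.03
  = 8.295 + 2.700 + 1.798 + 0.192 + 17.568 + 210.600 + 0.516 = 241.669 m^2 sabins.
Volume V = 18 × 15 × 5.2 = 1404 m³.
T = 0.161 V/A = 0.161·1404/241.669 = 0.94 s.

0.94 s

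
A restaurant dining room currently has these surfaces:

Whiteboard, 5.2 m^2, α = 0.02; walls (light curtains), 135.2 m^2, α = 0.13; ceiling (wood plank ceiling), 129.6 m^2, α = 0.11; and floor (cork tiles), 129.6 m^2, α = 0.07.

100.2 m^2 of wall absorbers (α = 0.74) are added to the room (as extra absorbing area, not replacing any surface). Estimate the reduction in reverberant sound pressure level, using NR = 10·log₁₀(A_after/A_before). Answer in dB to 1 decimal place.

Summing Sᵢαᵢ: 0.104 + 17.576 + 14.256 + 9.072 → A_before = 41.008 sabins.
Added absorption = 100.2 × 0.74 = 74.148 sabins.
New total A_after = 115.156 sabins.
Reduction = 10 log₁₀(A_after/A_before) = 10 log₁₀(2.8081) = 4.5 dB.

4.5 dB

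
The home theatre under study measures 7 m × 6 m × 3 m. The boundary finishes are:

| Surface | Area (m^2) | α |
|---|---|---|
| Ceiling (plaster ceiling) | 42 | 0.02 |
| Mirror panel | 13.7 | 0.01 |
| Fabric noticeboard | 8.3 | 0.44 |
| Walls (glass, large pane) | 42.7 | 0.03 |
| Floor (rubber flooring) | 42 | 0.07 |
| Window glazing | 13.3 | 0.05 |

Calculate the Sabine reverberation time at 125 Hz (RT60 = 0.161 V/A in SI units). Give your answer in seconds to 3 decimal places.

2.132 seconds

Summing Sᵢαᵢ: 0.840 + 0.137 + 3.652 + 1.281 + 2.940 + 0.665 → A = 9.515 sabins.
V = 7·6·3 = 126 m³.
Sabine: RT60 = 0.161 × 126 / 9.515 = 2.132 s.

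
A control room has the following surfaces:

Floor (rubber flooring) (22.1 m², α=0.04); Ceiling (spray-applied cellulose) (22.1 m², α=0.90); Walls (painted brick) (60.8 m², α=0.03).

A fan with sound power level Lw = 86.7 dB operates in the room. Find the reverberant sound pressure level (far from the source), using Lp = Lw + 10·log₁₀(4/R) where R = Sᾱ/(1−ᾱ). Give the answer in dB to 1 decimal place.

78.1 dB

A = 22.598 sabins; S = 105.0 m².
ᾱ = 22.598/105.0 = 0.2152; R = Sᾱ/(1−ᾱ) = 22.598/(1−0.2152) = 28.795 m².
Lp = 86.7 + 10·log₁₀(4/28.795) = 86.7 + (-8.57) = 78.1 dB.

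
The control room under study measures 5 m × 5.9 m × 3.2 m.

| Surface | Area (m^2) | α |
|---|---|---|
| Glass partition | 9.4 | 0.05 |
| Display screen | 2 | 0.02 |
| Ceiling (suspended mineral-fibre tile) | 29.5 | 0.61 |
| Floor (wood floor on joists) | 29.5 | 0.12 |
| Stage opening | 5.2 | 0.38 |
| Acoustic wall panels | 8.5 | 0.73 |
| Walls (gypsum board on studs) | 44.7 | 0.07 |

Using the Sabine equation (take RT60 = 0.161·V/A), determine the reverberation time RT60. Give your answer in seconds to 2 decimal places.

0.46 seconds

Total absorption A = 9.4*0.05 + 2*0.02 + 29.5*0.61 + 29.5*0.12 + 5.2*0.38 + 8.5*0.73 + 44.7*0.07
  = 0.470 + 0.040 + 17.995 + 3.540 + 1.976 + 6.205 + 3.129 = 33.355 m^2 sabins.
V = 5·5.9·3.2 = 94.4 m³.
T = 0.161 V/A = 0.161·94.4/33.355 = 0.46 s.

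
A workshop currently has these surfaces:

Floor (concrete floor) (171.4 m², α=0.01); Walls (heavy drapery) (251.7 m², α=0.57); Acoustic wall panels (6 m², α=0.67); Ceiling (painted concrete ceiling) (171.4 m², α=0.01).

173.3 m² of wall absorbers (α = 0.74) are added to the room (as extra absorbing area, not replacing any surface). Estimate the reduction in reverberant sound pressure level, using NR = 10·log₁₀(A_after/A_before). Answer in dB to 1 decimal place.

2.7 dB

Equivalent absorption area: A_before = 171.4*0.01 + 251.7*0.57 + 6*0.67 + 171.4*0.01 = 150.917 m².
Treatment contributes 173.3·0.74 = 128.242 sabins.
New total A_after = 279.159 sabins.
Reduction = 10 log₁₀(A_after/A_before) = 10 log₁₀(1.8498) = 2.7 dB.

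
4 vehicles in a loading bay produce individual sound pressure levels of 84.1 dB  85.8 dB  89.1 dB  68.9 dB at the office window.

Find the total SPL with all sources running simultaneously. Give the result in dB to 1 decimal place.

91.6 dB

Sum in the linear (power) domain: Σ 10^(Lᵢ/10) = 10^(84.1/10) + 10^(85.8/10) + 10^(89.1/10) + 10^(68.9/10) = 1.458e+09.
L_total = 10·log₁₀(1.458e+09) = 91.6 dB.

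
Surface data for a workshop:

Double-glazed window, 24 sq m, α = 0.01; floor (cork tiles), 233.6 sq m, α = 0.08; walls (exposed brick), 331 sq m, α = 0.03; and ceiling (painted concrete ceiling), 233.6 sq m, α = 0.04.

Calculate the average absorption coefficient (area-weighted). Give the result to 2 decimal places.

0.05

Total surface area S = 822.2 sq m.
A = 24*0.01 + 233.6*0.08 + 331*0.03 + 233.6*0.04 = 38.202 sabins.
ᾱ = 38.202 / 822.2 = 0.05.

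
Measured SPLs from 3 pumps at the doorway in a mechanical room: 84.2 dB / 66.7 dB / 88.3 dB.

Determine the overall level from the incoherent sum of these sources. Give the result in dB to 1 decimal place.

89.7 dB

Converting to relative power and adding: 10^(84.2/10) + 10^(66.7/10) + 10^(88.3/10) = 9.438e+08.
Combined level = 10 log₁₀(9.438e+08) = 89.7 dB.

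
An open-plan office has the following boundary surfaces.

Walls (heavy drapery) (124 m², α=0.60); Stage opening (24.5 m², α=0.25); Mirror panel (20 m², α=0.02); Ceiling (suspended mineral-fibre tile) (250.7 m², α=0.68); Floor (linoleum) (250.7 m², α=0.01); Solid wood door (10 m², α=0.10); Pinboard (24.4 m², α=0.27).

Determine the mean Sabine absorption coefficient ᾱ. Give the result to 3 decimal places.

0.371

S = Σ Sᵢ = 124 + 24.5 + 20 + 250.7 + 250.7 + 10 + 24.4 = 704.3 m².
Σ(Sᵢαᵢ) = 124·0.60 + 24.5·0.25 + 20·0.02 + 250.7·0.68 + 250.7·0.01 + 10·0.10 + 24.4·0.27 = 261.496.
ᾱ = A/S = 0.371.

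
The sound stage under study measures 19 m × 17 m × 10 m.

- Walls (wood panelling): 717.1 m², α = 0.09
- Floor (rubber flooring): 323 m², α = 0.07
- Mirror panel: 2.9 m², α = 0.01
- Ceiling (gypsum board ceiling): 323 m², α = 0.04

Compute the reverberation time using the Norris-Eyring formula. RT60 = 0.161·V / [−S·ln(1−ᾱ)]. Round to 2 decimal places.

5.00 s

Total surface area S = 717.1 + 323 + 2.9 + 323 = 1366.0 m².
Absorption A = 717.1·0.09 + 323·0.07 + 2.9·0.01 + 323·0.04 = 100.098 sabins.
ᾱ = 100.098 / 1366.0 = 0.0733.
−S·ln(1−ᾱ) = −1366.0 × ln(1 − 0.0733) = 103.987.
V = 19 × 17 × 10 = 3230 m³.
T = 0.161·V/[−S·ln(1−ᾱ)] = 0.161·3230/103.987 = 5.00 s.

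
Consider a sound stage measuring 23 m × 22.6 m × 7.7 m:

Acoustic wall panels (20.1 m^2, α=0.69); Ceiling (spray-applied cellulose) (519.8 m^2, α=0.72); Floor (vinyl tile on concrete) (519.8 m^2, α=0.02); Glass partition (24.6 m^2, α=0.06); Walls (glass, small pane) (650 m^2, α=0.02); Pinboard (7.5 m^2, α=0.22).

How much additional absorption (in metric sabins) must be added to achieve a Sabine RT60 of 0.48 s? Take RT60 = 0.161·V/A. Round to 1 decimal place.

Total absorption A₁ = 20.1·0.69 + 519.8·0.72 + 519.8·0.02 + 24.6·0.06 + 650·0.02 + 7.5·0.22
  = 13.869 + 374.256 + 10.396 + 1.476 + 13.000 + 1.650 = 414.647 m^2 sabins.
V = 4002.46 m³. Required absorption A₂ = 0.161 × 4002.46 / 0.48 = 1342.492 sabins.
ΔA = A₂ − A₁ = 1342.492 − 414.647 = 927.8 sabins.

927.8 sabins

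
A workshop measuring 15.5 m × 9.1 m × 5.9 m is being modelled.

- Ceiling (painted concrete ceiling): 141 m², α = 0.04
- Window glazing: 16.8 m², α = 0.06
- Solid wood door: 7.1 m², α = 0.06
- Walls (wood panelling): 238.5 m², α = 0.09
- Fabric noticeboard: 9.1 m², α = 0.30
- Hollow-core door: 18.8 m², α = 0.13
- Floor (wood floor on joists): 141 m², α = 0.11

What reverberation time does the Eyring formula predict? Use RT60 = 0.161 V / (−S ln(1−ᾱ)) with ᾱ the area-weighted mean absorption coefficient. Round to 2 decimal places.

Total surface area S = 141 + 16.8 + 7.1 + 238.5 + 9.1 + 18.8 + 141 = 572.3 m².
Absorption A = 141×0.04 + 16.8×0.06 + 7.1×0.06 + 238.5×0.09 + 9.1×0.30 + 18.8×0.13 + 141×0.11 = 49.223 sabins.
Mean coefficient ᾱ = A/S = 0.0860.
−S·ln(1−ᾱ) = −572.3 × ln(1 − 0.0860) = 51.464.
V = 15.5 × 9.1 × 5.9 = 832.195 m³.
T = 0.161·V/[−S·ln(1−ᾱ)] = 0.161·832.195/51.464 = 2.60 s.

2.60 s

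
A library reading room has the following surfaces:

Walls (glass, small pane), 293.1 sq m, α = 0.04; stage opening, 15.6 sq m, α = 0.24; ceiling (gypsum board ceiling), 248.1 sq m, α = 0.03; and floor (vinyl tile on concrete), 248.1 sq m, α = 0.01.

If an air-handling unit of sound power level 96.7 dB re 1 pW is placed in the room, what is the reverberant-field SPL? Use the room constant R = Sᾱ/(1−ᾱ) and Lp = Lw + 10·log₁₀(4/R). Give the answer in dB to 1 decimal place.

A = 25.392 sabins; S = 804.9 sq m.
ᾱ = 0.0315, so room constant R = A/(1−ᾱ) = 26.218 sq m.
Lp = Lw + 10 log₁₀(4/R) = 96.7 -8.17 = 88.5 dB.

88.5 dB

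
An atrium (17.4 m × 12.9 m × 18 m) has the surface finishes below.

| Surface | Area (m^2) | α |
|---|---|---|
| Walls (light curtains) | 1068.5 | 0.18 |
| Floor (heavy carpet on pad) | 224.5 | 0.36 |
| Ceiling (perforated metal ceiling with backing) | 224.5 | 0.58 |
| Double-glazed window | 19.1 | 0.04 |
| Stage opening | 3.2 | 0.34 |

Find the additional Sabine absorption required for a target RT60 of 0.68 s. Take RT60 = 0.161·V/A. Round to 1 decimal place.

Summing Sᵢαᵢ: 192.330 + 80.820 + 130.210 + 0.764 + 1.088 → A₁ = 405.212 sabins.
For T = 0.68 s, need A₂ = 0.161·V/T = 0.161·4040.28/0.68 = 956.596 sabins.
Additional absorption ΔA = 956.596 − 405.212 = 551.4 sabins.

551.4 sabins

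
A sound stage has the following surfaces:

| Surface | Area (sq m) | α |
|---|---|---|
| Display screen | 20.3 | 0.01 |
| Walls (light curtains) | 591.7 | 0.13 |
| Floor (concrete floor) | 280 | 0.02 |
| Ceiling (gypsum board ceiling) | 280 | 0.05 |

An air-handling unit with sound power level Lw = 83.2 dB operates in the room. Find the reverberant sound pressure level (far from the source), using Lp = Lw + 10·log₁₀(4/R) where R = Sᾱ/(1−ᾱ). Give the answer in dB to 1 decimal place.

Σ(Sᵢαᵢ) = 20.3·0.01 + 591.7·0.13 + 280·0.02 + 280·0.05 = 96.724; total area S = 1172.0 sq m.
ᾱ = 96.724/1172.0 = 0.0825; R = Sᾱ/(1−ᾱ) = 96.724/(1−0.0825) = 105.421 sq m.
Lp = Lw + 10 log₁₀(4/R) = 83.2 -14.21 = 69.0 dB.

69.0 dB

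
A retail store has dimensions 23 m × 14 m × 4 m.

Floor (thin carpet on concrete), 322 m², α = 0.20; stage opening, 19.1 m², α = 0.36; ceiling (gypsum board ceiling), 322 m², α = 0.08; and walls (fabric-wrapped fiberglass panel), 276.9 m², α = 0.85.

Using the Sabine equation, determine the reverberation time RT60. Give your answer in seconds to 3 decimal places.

A = Σ Sᵢαᵢ = 322*0.20 + 19.1*0.36 + 322*0.08 + 276.9*0.85 = 332.401 sabins.
V = 23·14·4 = 1288 m³.
T = 0.161 V/A = 0.161·1288/332.401 = 0.624 s.

0.624 seconds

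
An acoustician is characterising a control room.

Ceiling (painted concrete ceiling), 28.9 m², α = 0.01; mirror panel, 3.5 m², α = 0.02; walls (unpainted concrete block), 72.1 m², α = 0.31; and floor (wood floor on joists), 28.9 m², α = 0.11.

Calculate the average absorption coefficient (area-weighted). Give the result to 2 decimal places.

0.19

S = Σ Sᵢ = 28.9 + 3.5 + 72.1 + 28.9 = 133.4 m².
A = 28.9*0.01 + 3.5*0.02 + 72.1*0.31 + 28.9*0.11 = 25.889 sabins.
ᾱ = A/S = 0.19.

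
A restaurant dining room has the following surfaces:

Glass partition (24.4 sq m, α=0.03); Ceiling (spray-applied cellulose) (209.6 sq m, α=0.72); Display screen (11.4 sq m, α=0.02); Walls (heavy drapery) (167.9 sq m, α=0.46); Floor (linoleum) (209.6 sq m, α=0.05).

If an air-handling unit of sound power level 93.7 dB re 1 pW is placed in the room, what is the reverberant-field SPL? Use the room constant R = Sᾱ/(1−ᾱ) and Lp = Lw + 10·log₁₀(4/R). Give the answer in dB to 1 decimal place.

A = 239.586 sabins; S = 622.9 sq m.
ᾱ = 0.3846, so room constant R = A/(1−ᾱ) = 389.318 sq m.
Lp = Lw + 10 log₁₀(4/R) = 93.7 -19.88 = 73.8 dB.

73.8 dB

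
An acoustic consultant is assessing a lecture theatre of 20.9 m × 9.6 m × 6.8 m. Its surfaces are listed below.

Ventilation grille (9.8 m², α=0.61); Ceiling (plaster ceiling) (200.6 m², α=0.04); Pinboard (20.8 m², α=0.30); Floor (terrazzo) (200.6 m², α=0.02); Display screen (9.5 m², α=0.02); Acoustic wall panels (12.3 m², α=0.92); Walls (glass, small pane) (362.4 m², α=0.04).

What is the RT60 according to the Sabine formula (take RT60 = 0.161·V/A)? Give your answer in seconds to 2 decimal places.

Summing Sᵢαᵢ: 5.978 + 8.024 + 6.240 + 4.012 + 0.190 + 11.316 + 14.496 → A = 50.256 sabins.
Room volume: 1364.352 m³.
T = 0.161 V/A = 0.161·1364.352/50.256 = 4.37 s.

4.37 seconds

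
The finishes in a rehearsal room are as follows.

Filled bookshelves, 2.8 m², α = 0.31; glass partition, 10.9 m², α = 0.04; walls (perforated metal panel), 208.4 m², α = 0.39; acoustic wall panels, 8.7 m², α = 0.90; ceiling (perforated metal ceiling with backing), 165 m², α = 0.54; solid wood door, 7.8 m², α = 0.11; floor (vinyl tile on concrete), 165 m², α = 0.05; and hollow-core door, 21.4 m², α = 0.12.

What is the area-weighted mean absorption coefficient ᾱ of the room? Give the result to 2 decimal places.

S = Σ Sᵢ = 2.8 + 10.9 + 208.4 + 8.7 + 165 + 7.8 + 165 + 21.4 = 590.0 m².
Σ(Sᵢαᵢ) = 2.8*0.31 + 10.9*0.04 + 208.4*0.39 + 8.7*0.90 + 165*0.54 + 7.8*0.11 + 165*0.05 + 21.4*0.12 = 191.186.
ᾱ = 191.186 / 590.0 = 0.32.

0.32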